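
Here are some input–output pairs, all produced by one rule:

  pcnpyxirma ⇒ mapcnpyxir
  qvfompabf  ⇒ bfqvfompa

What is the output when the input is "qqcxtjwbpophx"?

hxqqcxtjwbpop

The pattern: move the last 2 characters to the front (rotate right by 2).
Applying that to "qqcxtjwbpophx" gives "hxqqcxtjwbpop".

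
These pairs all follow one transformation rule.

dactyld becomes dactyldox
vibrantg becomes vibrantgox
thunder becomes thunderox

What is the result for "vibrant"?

Looking at the pairs, the operation is to append "ox".
"vibrant" → "vibrantox".

vibrantox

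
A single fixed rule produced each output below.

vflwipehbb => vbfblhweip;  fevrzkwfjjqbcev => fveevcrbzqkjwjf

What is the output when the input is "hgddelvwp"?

hpgwdvdle

In each case the input is transformed by: take characters alternately from the front and the back (1st, last, 2nd, 2nd-last, ...).
So "hgddelvwp" becomes "hpgwdvdle".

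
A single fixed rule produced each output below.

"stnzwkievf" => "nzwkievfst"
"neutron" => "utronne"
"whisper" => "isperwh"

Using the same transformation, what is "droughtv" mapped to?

What's happening: move the first 2 characters to the end (rotate left by 2).
So "droughtv" becomes "oughtvdr".

oughtvdr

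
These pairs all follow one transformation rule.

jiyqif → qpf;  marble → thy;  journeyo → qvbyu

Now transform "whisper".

What's happening: delete the last 3 characters, then shift every letter 7 places forward in the alphabet (wrapping around).
Starting from "whisper": after the first operation, "whis"; after the second, "dopz".

dopz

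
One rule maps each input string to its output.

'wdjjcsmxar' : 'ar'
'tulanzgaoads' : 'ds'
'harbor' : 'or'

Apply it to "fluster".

er

In each case the input is transformed by: keep only the last 2 characters.
"fluster" → "er".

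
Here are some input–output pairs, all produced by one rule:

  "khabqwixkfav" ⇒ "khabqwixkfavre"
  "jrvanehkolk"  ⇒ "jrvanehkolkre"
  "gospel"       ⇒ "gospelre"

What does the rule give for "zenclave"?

The pattern: append "re".
Applying that to "zenclave" gives "zenclavere".

zenclavere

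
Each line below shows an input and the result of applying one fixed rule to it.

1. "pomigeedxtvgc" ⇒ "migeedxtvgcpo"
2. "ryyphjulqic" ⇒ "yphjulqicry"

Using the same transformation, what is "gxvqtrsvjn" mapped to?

vqtrsvjngx

Each output is the input with this applied: move the first 2 characters to the end (rotate left by 2).
For "gxvqtrsvjn" the result is "vqtrsvjngx".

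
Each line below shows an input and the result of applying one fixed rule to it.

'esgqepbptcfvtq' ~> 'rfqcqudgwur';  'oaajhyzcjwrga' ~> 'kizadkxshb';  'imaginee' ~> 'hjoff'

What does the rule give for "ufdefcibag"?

The rule is to delete the first 3 characters, then shift every letter 1 place forward in the alphabet (wrapping around).
Working it through for "ufdefcibag": intermediate "efcibag", final "fgdjcbh".

fgdjcbh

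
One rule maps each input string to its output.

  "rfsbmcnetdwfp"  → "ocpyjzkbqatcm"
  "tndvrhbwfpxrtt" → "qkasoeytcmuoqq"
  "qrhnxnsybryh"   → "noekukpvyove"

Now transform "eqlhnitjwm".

bniekfqgtj

What's happening: shift every letter 3 places backward in the alphabet (wrapping around).
"eqlhnitjwm" → "bniekfqgtj".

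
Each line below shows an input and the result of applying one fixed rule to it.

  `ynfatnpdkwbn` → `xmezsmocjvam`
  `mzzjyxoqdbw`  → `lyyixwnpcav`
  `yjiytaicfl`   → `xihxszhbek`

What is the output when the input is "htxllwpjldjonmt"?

The pattern: shift every letter 1 place backward in the alphabet (wrapping around).
On "htxllwpjldjonmt" that produces "gswkkvoikcinmls".

gswkkvoikcinmls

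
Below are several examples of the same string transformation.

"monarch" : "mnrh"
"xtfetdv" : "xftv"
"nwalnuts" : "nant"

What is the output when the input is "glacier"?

The rule is to keep every other character starting from the first (positions 1st, 3rd, 5th, ...).
Applying that to "glacier" gives "gair".

gair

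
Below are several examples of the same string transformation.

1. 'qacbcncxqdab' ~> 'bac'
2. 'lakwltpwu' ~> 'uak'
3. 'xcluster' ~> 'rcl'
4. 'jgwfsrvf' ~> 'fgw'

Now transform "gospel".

los

In each case the input is transformed by: swap the first and last characters, then keep only the first 3 characters.
On "gospel": the first step gives "lospeg", and the second then gives "los".
(Check on "jgwfsrvf": → "fgwfsrvj" → "fgw" ✓)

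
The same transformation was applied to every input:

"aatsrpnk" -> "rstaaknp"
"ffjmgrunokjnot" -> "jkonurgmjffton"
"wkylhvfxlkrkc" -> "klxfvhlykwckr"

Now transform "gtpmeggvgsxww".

Looking at the pairs, the operation is to move the last 3 characters to the front (rotate right by 3), then reverse the string.
Applying that to "gtpmeggvgsxww" gives "sgvggemptgwwx".

sgvggemptgwwx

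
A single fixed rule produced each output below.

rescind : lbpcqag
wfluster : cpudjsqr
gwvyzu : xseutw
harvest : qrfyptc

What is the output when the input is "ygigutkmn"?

Each output is the input with this applied: shift every letter 2 places backward in the alphabet (wrapping around), then move the last 2 characters to the front (rotate right by 2).
"ygigutkmn" → "wegesrikl" → "klwegesri".

klwegesri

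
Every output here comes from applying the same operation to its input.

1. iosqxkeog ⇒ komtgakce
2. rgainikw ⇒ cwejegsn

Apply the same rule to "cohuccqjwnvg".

kdqyymfsjrcy

In each case the input is transformed by: shift every letter 4 places backward in the alphabet (wrapping around), then move the first character to the end.
For "cohuccqjwnvg" the result is "kdqyymfsjrcy".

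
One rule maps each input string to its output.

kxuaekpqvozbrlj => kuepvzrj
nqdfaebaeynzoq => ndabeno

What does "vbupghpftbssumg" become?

vugptsug

What's happening: keep every other character starting from the first (positions 1st, 3rd, 5th, ...).
So "vbupghpftbssumg" becomes "vugptsug".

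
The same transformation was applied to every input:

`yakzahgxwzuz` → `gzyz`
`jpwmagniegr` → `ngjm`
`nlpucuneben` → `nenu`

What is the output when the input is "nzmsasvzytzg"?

vtns

The rule is to keep one character in every 3, starting at position 1 (positions 1st, 4th, 7th, ...), then move the first 2 characters to the end (rotate left by 2).
Applying both steps to "nzmsasvzytzg": "nsvt", then "vtns".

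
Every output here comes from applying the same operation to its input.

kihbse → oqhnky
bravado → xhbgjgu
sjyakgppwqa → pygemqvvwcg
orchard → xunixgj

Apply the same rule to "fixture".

olzdxak

The transformation: swap each adjacent pair of characters (1↔2, 3↔4, ...), then shift every letter 6 places forward in the alphabet (wrapping around).
For "fixture", step one produces "iftxrue"; step two turns that into "olzdxak".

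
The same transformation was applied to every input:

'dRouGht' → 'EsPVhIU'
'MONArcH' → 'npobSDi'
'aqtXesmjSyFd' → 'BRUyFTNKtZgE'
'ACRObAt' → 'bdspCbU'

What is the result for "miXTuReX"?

What's happening: shift every letter 1 place forward in the alphabet (wrapping around), then flip the case of every letter.
On "miXTuReX": the first step gives "njYUvSfY", and the second then gives "NJyuVsFy".

NJyuVsFy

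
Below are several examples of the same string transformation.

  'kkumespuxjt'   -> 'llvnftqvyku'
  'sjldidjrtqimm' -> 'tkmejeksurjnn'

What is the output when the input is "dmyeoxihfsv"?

enzfpyjigtw

The rule is to shift every letter 1 place forward in the alphabet (wrapping around).
"dmyeoxihfsv" → "enzfpyjigtw".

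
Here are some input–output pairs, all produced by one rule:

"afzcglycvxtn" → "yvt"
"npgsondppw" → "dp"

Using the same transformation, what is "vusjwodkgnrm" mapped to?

dgr

Each output is the input with this applied: keep every other character starting from the first (positions 1st, 3rd, 5th, ...), then delete the first 3 characters.
For "vusjwodkgnrm", step one produces "vswdgr"; step two turns that into "dgr".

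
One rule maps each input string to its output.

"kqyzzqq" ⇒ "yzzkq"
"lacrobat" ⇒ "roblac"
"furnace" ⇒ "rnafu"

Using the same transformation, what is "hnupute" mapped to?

upuhn

The pattern: delete the last 2 characters, then move the last 3 characters to the front (rotate right by 3).
Working it through for "hnupute": intermediate "hnupu", final "upuhn".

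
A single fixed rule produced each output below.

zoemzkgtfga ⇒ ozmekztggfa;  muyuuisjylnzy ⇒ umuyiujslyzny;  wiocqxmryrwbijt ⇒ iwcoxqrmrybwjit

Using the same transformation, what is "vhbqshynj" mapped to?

hvqbhsnyj

The pattern: swap each adjacent pair of characters (1↔2, 3↔4, ...).
On "vhbqshynj" that produces "hvqbhsnyj".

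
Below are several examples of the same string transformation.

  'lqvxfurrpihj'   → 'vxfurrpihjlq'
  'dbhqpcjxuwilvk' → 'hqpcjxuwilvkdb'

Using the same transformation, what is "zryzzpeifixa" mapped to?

The pattern: move the first 2 characters to the end (rotate left by 2).
Doing the same to "zryzzpeifixa": "yzzpeifixazr".

yzzpeifixazr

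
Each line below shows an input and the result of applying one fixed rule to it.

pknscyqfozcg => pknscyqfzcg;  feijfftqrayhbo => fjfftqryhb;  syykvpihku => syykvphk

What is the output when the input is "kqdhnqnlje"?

kqdhnqnlj

The pattern: remove every vowel.
For "kqdhnqnlje" the result is "kqdhnqnlj".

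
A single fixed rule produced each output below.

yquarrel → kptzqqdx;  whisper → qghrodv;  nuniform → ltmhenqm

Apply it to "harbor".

qzqang

In each case the input is transformed by: swap the first and last characters, then shift every letter 1 place backward in the alphabet (wrapping around).
Doing the same to "harbor": "qzqang".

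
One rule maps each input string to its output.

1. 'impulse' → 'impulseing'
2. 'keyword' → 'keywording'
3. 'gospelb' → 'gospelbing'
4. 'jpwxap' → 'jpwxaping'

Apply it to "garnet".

garneting

The transformation: append "ing".
"garnet" → "garneting".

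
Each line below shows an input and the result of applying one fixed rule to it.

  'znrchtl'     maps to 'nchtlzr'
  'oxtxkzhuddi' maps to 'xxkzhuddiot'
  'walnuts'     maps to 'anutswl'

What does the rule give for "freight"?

The pattern: move the first 2 characters to the end (rotate left by 2), then swap the first and last characters.
Doing the same to "freight": "rightfe".

rightfe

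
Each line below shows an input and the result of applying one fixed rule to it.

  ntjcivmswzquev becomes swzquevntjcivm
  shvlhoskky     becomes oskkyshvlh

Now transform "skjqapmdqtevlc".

Each output is the input with this applied: swap the front and back halves of the string.
"skjqapmdqtevlc" → "dqtevlcskjqapm".

dqtevlcskjqapm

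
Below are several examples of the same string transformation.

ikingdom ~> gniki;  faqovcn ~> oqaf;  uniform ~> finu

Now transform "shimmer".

What's happening: reverse the string, then delete the first 3 characters.
"shimmer" → "remmihs" → "mihs".
(Check on "faqovcn": → "ncvoqaf" → "oqaf" ✓)

mihs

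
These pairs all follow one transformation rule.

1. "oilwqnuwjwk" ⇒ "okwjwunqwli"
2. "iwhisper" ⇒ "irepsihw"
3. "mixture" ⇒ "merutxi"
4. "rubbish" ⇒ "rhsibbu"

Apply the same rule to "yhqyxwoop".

In each case the input is transformed by: move the first character to the end, then reverse the string.
"yhqyxwoop" → "hqyxwoopy" → "ypoowxyqh".

ypoowxyqh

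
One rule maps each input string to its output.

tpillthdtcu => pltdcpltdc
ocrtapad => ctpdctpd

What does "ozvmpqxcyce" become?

zmqcczmqcc

What's happening: keep every other character starting from the second (positions 2nd, 4th, 6th, ...), then write the whole string twice.
Applying both steps to "ozvmpqxcyce": "zmqcc", then "zmqcczmqcc".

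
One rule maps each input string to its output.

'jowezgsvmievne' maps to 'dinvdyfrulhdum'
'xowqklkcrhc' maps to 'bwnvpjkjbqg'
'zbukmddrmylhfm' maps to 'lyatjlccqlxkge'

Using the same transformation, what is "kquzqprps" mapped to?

In each case the input is transformed by: shift every letter 1 place backward in the alphabet (wrapping around), then move the last character to the front.
On "kquzqprps": the first step gives "jptypoqor", and the second then gives "rjptypoqo".

rjptypoqo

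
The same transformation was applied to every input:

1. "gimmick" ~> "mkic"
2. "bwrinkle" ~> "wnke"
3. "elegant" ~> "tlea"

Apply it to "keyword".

In each case the input is transformed by: sort the characters into reverse alphabetical order, then keep every other character starting from the first (positions 1st, 3rd, 5th, ...).
Applying both steps to "keyword": "ywroked", then "yrkd".

yrkd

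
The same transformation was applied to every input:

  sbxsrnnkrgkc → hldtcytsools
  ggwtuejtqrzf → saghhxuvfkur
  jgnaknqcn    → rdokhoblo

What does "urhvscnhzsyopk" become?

Rule — move the last 3 characters to the front (rotate right by 3), then shift every letter 1 place forward in the alphabet (wrapping around).
"urhvscnhzsyopk" → "opkurhvscnhzsy" → "pqlvsiwtdoiatz".

pqlvsiwtdoiatz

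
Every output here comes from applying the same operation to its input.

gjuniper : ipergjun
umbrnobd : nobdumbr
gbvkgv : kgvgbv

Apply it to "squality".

The pattern: swap the front and back halves of the string.
So "squality" becomes "litysqua".

litysqua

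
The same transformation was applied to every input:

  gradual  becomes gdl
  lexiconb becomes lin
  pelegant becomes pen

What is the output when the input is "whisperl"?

Looking at the pairs, the operation is to keep one character in every 3, starting at position 1 (positions 1st, 4th, 7th, ...).
Doing the same to "whisperl": "wsr".

wsr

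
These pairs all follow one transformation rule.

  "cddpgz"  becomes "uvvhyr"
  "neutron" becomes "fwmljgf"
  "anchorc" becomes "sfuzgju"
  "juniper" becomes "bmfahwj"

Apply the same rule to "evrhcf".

Each output is the input with this applied: shift every letter 8 places backward in the alphabet (wrapping around).
On "evrhcf" that produces "wnjzux".

wnjzux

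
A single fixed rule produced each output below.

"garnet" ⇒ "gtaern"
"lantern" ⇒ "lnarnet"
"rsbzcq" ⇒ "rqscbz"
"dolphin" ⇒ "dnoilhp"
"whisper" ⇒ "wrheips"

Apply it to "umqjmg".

ugmmqj

The pattern: take characters alternately from the front and the back (1st, last, 2nd, 2nd-last, ...).
So "umqjmg" becomes "ugmmqj".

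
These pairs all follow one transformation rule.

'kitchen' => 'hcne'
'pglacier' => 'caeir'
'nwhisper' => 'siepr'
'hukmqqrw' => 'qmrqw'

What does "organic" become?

naci

Each output is the input with this applied: delete the first 3 characters, then swap each adjacent pair of characters (1↔2, 3↔4, ...).
Applying that to "organic" gives "naci".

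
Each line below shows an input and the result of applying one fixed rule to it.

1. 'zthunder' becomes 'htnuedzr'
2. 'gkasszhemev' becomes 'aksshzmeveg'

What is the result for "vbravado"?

rbvadavo

In each case the input is transformed by: move the first character to the end, then swap each adjacent pair of characters (1↔2, 3↔4, ...).
Applying that to "vbravado" gives "rbvadavo".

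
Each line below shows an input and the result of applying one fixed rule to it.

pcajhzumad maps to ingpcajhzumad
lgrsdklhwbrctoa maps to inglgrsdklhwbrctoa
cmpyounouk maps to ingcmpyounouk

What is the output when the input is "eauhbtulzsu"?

Looking at the pairs, the operation is to prepend "ing".
So "eauhbtulzsu" becomes "ingeauhbtulzsu".

ingeauhbtulzsu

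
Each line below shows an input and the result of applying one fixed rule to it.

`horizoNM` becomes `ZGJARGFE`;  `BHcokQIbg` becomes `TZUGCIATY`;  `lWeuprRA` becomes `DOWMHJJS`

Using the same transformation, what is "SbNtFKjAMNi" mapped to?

Each output is the input with this applied: shift every letter 8 places backward in the alphabet (wrapping around), then convert every letter to uppercase.
Working it through for "SbNtFKjAMNi": intermediate "KtFlXCbSEFa", final "KTFLXCBSEFA".

KTFLXCBSEFA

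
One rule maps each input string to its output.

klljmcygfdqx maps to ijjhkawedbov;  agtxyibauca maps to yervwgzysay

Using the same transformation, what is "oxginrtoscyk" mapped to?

What's happening: shift every letter 2 places backward in the alphabet (wrapping around).
On "oxginrtoscyk" that produces "mveglprmqawi".

mveglprmqawi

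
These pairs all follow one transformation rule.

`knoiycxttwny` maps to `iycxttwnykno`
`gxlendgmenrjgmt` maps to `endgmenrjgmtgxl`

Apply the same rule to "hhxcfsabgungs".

cfsabgungshhx

The rule is to move the first 3 characters to the end (rotate left by 3).
So "hhxcfsabgungs" becomes "cfsabgungshhx".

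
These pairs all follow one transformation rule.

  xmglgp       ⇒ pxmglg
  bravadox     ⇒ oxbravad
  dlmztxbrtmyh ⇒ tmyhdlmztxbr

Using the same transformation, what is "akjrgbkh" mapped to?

Each output is the input with this applied: move the first 2 characters to the end (rotate left by 2), then swap the front and back halves of the string.
Applying both steps to "akjrgbkh": "jrgbkhak", then "khakjrgb".

khakjrgb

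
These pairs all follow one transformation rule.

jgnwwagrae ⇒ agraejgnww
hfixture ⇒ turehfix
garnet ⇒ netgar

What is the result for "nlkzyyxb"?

In each case the input is transformed by: swap the front and back halves of the string.
So "nlkzyyxb" becomes "yyxbnlkz".

yyxbnlkz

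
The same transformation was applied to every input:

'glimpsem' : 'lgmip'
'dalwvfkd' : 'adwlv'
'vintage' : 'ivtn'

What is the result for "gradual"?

The rule is to delete the last 3 characters, then swap each adjacent pair of characters (1↔2, 3↔4, ...).
On "gradual": the first step gives "grad", and the second then gives "rgda".

rgda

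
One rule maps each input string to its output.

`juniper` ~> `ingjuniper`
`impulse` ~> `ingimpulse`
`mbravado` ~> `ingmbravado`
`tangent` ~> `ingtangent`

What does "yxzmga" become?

Rule — prepend "ing".
On "yxzmga" that produces "ingyxzmga".

ingyxzmga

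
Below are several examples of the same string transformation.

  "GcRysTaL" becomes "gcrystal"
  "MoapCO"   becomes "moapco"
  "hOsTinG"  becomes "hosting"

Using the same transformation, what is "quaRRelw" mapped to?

The rule is to convert every letter to lowercase.
Applying that to "quaRRelw" gives "quarrelw".

quarrelw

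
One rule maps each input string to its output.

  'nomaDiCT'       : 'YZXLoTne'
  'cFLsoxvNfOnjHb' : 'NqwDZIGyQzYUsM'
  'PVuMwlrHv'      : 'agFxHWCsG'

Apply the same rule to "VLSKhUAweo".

gwdvSflHPZ

Rule — shift every letter 11 places forward in the alphabet (wrapping around), then flip the case of every letter.
So "VLSKhUAweo" becomes "gwdvSflHPZ".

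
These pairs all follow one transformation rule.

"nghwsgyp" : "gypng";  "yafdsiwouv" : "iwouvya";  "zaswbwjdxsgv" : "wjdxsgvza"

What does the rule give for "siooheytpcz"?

Rule — move the first 2 characters to the end (rotate left by 2), then delete the first 3 characters.
"siooheytpcz" → "eytpczsi".

eytpczsi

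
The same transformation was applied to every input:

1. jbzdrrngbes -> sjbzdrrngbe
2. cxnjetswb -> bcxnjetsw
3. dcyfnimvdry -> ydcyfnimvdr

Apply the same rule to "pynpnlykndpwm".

mpynpnlykndpw

What's happening: move the last character to the front.
Applying that to "pynpnlykndpwm" gives "mpynpnlykndpw".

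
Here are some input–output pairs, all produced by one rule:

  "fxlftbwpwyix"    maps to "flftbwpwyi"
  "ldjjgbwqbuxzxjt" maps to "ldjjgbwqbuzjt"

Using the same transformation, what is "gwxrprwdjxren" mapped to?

The transformation: remove every "x".
Applying that to "gwxrprwdjxren" gives "gwrprwdjren".

gwrprwdjren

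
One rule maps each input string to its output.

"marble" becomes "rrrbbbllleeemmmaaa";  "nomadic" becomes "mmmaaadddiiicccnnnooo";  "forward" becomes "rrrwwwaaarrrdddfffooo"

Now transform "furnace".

The transformation: move the first 2 characters to the end (rotate left by 2), then repeat every character 3 times.
Applying both steps to "furnace": "rnacefu", then "rrrnnnaaaccceeefffuuu".

rrrnnnaaaccceeefffuuu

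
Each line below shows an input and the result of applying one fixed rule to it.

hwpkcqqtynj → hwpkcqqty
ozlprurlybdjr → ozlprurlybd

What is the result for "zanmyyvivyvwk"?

zanmyyvivyv

In each case the input is transformed by: delete the last 2 characters.
So "zanmyyvivyvwk" becomes "zanmyyvivyv".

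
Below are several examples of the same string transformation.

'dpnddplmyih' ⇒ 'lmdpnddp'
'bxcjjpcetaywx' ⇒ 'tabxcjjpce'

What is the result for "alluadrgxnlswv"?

The transformation: delete the last 3 characters, then move the last 2 characters to the front (rotate right by 2).
Applying both steps to "alluadrgxnlswv": "alluadrgxnl", then "nlalluadrgx".

nlalluadrgx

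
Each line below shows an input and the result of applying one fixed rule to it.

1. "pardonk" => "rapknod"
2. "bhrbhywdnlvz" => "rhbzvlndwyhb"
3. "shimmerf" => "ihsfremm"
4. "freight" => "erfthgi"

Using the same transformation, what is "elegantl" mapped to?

In each case the input is transformed by: reverse the string, then move the last 3 characters to the front (rotate right by 3).
"elegantl" → "ltnagele" → "eleltnag".

eleltnag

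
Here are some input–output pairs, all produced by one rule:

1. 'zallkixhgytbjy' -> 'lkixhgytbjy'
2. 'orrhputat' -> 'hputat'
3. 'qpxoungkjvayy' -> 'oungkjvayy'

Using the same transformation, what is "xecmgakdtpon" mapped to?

The pattern: delete the first 3 characters.
Applying that to "xecmgakdtpon" gives "mgakdtpon".

mgakdtpon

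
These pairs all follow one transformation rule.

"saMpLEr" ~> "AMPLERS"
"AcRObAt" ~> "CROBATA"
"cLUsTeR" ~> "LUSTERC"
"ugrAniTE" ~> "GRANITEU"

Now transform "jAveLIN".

The transformation: move the first character to the end, then convert every letter to uppercase.
"jAveLIN" → "AveLINj" → "AVELINJ".

AVELINJ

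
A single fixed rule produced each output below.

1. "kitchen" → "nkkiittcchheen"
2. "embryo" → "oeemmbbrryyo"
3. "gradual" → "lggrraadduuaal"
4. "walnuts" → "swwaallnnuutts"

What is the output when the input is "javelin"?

The transformation: double every character, then move the last character to the front.
Applying both steps to "javelin": "jjaavveelliinn", then "njjaavveelliin".

njjaavveelliin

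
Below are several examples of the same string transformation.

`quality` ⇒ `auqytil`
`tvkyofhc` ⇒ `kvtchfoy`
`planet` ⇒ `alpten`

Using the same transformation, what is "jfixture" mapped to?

What's happening: reverse the string, then move the last 3 characters to the front (rotate right by 3).
So "jfixture" becomes "ifjerutx".

ifjerutx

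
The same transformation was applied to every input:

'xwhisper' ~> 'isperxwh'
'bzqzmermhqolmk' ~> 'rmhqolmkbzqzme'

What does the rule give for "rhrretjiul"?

Each output is the input with this applied: move the last character to the front, then swap the front and back halves of the string.
Applying both steps to "rhrretjiul": "lrhrretjiu", then "etjiulrhrr".

etjiulrhrr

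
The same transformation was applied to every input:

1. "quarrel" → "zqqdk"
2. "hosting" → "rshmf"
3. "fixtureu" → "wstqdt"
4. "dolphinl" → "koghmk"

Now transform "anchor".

The pattern: shift every letter 1 place backward in the alphabet (wrapping around), then delete the first 2 characters.
"anchor" → "zmbgnq" → "bgnq".

bgnq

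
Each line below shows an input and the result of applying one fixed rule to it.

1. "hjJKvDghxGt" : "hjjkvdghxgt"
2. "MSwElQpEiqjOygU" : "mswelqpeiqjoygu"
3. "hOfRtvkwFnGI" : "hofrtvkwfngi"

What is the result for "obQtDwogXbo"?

obqtdwogxbo

In each case the input is transformed by: convert every letter to lowercase.
So "obQtDwogXbo" becomes "obqtdwogxbo".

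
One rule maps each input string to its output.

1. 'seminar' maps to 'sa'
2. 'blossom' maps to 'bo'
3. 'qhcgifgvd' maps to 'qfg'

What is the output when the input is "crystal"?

The pattern: swap each adjacent pair of characters (1↔2, 3↔4, ...), then keep one character in every 3, starting at position 2 (positions 2nd, 5th, 8th, ...).
For "crystal", step one produces "rcsyatl"; step two turns that into "ca".

ca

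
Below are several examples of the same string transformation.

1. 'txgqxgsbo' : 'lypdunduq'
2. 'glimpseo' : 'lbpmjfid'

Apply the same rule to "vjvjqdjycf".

The transformation: shift every letter 3 places backward in the alphabet (wrapping around), then reverse the string.
Starting from "vjvjqdjycf": after the first operation, "sgsgnagvzc"; after the second, "czvgangsgs".

czvgangsgs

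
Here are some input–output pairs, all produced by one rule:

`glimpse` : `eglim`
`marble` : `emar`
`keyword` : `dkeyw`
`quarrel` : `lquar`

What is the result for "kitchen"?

What's happening: move the last 3 characters to the front (rotate right by 3), then delete the first 2 characters.
Applying both steps to "kitchen": "henkitc", then "nkitc".

nkitc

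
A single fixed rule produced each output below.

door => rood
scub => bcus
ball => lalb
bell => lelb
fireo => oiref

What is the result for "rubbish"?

hubbisr

In each case the input is transformed by: swap the first and last characters.
For "rubbish" the result is "hubbisr".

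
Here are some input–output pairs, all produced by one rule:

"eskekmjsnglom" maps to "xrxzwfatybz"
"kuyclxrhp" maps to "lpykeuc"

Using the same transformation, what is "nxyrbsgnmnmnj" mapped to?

leoftazazaw

The pattern: shift every letter 13 places forward in the alphabet (wrapping around) — i.e. ROT13, then delete the first 2 characters.
On "nxyrbsgnmnmnj": the first step gives "akleoftazazaw", and the second then gives "leoftazazaw".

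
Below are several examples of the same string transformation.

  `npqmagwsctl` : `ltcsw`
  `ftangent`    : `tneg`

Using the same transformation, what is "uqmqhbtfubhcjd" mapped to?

The pattern: take characters alternately from the front and the back (1st, last, 2nd, 2nd-last, ...), then keep every other character starting from the second (positions 2nd, 4th, 6th, ...).
Starting from "uqmqhbtfubhcjd": after the first operation, "udqjmcqhhbbutf"; after the second, "djchbuf".

djchbuf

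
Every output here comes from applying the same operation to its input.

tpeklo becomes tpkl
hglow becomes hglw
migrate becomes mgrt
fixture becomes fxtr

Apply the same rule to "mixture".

The pattern: remove every vowel.
For "mixture" the result is "mxtr".

mxtr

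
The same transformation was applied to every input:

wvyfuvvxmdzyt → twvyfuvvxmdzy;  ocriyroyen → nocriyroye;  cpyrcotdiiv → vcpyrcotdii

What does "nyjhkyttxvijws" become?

The transformation: move the last character to the front.
"nyjhkyttxvijws" → "snyjhkyttxvijw".

snyjhkyttxvijw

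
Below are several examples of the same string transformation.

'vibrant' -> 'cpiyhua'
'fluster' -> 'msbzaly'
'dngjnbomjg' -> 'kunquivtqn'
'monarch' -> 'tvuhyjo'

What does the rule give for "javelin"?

qhclspu

Each output is the input with this applied: shift every letter 7 places forward in the alphabet (wrapping around).
Applying that to "javelin" gives "qhclspu".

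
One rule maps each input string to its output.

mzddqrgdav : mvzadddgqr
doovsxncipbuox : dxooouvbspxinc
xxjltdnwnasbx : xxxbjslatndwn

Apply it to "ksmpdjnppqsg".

kgssmqppdpjn

The rule is to take characters alternately from the front and the back (1st, last, 2nd, 2nd-last, ...).
On "ksmpdjnppqsg" that produces "kgssmqppdpjn".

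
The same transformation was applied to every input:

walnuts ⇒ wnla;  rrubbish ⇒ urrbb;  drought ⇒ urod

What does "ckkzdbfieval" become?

zkkifedcb

The rule is to delete the last 3 characters, then sort the characters into reverse alphabetical order.
Applying both steps to "ckkzdbfieval": "ckkzdbfie", then "zkkifedcb".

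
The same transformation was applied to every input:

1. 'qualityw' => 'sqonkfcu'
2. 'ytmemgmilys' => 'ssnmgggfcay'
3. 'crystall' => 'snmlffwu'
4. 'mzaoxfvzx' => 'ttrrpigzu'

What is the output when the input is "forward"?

qllizxu

Looking at the pairs, the operation is to sort the characters into reverse alphabetical order, then shift every letter 6 places backward in the alphabet (wrapping around).
"forward" → "wrrofda" → "qllizxu".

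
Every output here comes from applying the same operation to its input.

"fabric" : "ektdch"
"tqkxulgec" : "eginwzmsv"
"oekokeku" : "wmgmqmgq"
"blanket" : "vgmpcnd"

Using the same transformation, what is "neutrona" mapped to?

cpqtvwgp

The transformation: reverse the string, then shift every letter 2 places forward in the alphabet (wrapping around).
"neutrona" → "anortuen" → "cpqtvwgp".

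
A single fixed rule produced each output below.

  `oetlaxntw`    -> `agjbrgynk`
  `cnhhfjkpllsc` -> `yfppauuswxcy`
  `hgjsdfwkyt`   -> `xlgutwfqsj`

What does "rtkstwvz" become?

jimegxfg

The pattern: shift every letter 13 places forward in the alphabet (wrapping around) — i.e. ROT13, then move the last 3 characters to the front (rotate right by 3).
Starting from "rtkstwvz": after the first operation, "egxfgjim"; after the second, "jimegxfg".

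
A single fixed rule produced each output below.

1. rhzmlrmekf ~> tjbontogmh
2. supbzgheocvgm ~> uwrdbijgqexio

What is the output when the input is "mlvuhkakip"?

onxwjmcmkr

Rule — shift every letter 2 places forward in the alphabet (wrapping around).
Doing the same to "mlvuhkakip": "onxwjmcmkr".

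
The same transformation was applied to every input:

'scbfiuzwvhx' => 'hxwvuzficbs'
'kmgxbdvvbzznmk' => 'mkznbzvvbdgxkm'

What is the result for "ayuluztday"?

The pattern: reverse the string, then swap each adjacent pair of characters (1↔2, 3↔4, ...).
On "ayuluztday": the first step gives "yadtzuluya", and the second then gives "aytduzulay".
(Check on "scbfiuzwvhx": → "xhvwzuifbcs" → "hxwvuzficbs" ✓)

aytduzulay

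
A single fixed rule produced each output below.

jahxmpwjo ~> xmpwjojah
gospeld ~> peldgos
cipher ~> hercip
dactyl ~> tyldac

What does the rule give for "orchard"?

hardorc

Each output is the input with this applied: move the first 3 characters to the end (rotate left by 3).
For "orchard" the result is "hardorc".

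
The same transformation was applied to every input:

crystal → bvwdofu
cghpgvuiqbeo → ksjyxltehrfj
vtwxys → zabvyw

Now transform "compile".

pslohfr

Looking at the pairs, the operation is to move the first 2 characters to the end (rotate left by 2), then shift every letter 3 places forward in the alphabet (wrapping around).
For "compile" the result is "pslohfr".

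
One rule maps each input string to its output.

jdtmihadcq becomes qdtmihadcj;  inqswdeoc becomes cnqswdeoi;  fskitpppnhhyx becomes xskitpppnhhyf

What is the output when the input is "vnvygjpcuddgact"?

In each case the input is transformed by: swap the first and last characters.
"vnvygjpcuddgact" → "tnvygjpcuddgacv".

tnvygjpcuddgacv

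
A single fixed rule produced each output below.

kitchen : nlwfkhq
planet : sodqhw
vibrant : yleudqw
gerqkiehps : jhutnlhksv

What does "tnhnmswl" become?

wqkqpvzo

The rule is to shift every letter 3 places forward in the alphabet (wrapping around).
So "tnhnmswl" becomes "wqkqpvzo".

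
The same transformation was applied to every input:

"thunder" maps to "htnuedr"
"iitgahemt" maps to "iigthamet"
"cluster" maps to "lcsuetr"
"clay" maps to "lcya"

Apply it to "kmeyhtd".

mkyethd

The pattern: swap each adjacent pair of characters (1↔2, 3↔4, ...).
So "kmeyhtd" becomes "mkyethd".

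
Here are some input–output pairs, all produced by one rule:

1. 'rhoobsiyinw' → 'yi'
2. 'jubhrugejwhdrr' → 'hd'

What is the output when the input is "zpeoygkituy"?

it

Each output is the input with this applied: move the last 2 characters to the front (rotate right by 2), then keep only the last 2 characters.
Starting from "zpeoygkituy": after the first operation, "uyzpeoygkit"; after the second, "it".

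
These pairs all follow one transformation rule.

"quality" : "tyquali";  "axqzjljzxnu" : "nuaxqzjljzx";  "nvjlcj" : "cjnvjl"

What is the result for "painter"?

The pattern: move the last 2 characters to the front (rotate right by 2).
"painter" → "erpaint".

erpaint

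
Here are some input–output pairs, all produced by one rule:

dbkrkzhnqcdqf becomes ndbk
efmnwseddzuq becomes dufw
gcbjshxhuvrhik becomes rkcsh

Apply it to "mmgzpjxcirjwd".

Rule — keep one character in every 3, starting at position 2 (positions 2nd, 5th, 8th, ...), then move the last 2 characters to the front (rotate right by 2).
Applying both steps to "mmgzpjxcirjwd": "mpcj", then "cjmp".

cjmp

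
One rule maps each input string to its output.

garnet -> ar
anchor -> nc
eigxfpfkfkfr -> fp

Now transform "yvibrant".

ib

The rule is to swap the front and back halves of the string, then keep only the last 2 characters.
Applying both steps to "yvibrant": "rantyvib", then "ib".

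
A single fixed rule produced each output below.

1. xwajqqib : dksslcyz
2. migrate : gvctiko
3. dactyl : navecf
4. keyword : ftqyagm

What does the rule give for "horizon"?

Looking at the pairs, the operation is to reverse the string, then shift every letter 2 places forward in the alphabet (wrapping around).
Starting from "horizon": after the first operation, "noziroh"; after the second, "pqbktqj".

pqbktqj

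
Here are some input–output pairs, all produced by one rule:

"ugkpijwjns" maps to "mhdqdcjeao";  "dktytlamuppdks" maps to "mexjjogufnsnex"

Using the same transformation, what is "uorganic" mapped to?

wchualio

The rule is to shift every letter 6 places backward in the alphabet (wrapping around), then reverse the string.
Doing the same to "uorganic": "wchualio".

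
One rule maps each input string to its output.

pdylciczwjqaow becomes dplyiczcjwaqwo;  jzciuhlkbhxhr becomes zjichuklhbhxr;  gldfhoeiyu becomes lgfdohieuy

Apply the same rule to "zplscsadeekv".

pzslscdaeevk

What's happening: swap each adjacent pair of characters (1↔2, 3↔4, ...).
Doing the same to "zplscsadeekv": "pzslscdaeevk".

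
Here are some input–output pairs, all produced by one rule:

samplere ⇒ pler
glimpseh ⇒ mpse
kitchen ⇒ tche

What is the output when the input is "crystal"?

ysta

In each case the input is transformed by: move the last character to the front, then keep only the last 4 characters.
"crystal" → "lcrysta" → "ysta".
(Check on "kitchen": → "nkitche" → "tche" ✓)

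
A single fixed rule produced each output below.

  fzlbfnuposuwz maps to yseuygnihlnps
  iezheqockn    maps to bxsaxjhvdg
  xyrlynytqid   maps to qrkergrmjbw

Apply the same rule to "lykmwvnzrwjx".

Rule — shift every letter 7 places backward in the alphabet (wrapping around).
"lykmwvnzrwjx" → "erdfpogskpcq".

erdfpogskpcq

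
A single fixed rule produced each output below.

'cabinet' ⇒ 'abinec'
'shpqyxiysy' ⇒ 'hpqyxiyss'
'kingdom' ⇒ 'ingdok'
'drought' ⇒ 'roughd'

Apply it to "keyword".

Rule — delete the last character, then move the first character to the end.
Working it through for "keyword": intermediate "keywor", final "eywork".

eywork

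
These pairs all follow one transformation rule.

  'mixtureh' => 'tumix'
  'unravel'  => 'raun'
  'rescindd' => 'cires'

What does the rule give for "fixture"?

xtfi

The pattern: delete the last 3 characters, then move the last 2 characters to the front (rotate right by 2).
Applying both steps to "fixture": "fixt", then "xtfi".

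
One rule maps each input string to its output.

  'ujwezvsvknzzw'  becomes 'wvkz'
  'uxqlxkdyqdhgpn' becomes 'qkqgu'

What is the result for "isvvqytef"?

vyf

The rule is to move the first character to the end, then keep one character in every 3, starting at position 2 (positions 2nd, 5th, 8th, ...).
"isvvqytef" → "vyf".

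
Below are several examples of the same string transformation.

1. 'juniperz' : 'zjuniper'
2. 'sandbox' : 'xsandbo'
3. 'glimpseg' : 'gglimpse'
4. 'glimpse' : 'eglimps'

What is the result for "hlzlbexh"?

hhlzlbex

Rule — move the last character to the front.
Doing the same to "hlzlbexh": "hhlzlbex".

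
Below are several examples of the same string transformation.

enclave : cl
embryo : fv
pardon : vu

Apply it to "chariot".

va

Looking at the pairs, the operation is to shift every letter 7 places forward in the alphabet (wrapping around), then keep only the last 2 characters.
So "chariot" becomes "va".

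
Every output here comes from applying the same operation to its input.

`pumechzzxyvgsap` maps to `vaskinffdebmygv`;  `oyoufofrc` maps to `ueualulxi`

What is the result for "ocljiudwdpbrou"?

Looking at the pairs, the operation is to shift every letter 6 places forward in the alphabet (wrapping around).
Applying that to "ocljiudwdpbrou" gives "uirpoajcjvhxua".

uirpoajcjvhxua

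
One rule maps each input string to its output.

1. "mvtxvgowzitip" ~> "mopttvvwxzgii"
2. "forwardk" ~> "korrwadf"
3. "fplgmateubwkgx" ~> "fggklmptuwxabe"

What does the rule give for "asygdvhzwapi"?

ghipsvwyzaad

What's happening: sort the characters into alphabetical order, then move the first 3 characters to the end (rotate left by 3).
For "asygdvhzwapi" the result is "ghipsvwyzaad".
(Check on "mvtxvgowzitip": → "giimopttvvwxz" → "mopttvvwxzgii" ✓)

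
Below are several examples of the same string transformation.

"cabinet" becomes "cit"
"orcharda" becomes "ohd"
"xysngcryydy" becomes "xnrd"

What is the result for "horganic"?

hgi

Rule — keep one character in every 3, starting at position 1 (positions 1st, 4th, 7th, ...).
For "horganic" the result is "hgi".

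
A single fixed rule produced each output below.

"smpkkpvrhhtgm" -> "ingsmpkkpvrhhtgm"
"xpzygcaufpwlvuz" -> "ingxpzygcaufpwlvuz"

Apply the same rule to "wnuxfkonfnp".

The pattern: prepend "ing".
On "wnuxfkonfnp" that produces "ingwnuxfkonfnp".

ingwnuxfkonfnp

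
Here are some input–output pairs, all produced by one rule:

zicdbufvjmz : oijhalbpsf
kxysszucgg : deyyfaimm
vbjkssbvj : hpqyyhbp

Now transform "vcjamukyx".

Rule — delete the first character, then shift every letter 6 places forward in the alphabet (wrapping around).
For "vcjamukyx", step one produces "cjamukyx"; step two turns that into "ipgsaqed".
(Check on "kxysszucgg": → "xysszucgg" → "deyyfaimm" ✓)

ipgsaqed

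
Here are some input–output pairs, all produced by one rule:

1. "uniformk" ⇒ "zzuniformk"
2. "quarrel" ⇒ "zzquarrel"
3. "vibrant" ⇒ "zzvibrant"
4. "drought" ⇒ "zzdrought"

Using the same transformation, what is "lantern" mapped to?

Each output is the input with this applied: prepend "zz".
On "lantern" that produces "zzlantern".

zzlantern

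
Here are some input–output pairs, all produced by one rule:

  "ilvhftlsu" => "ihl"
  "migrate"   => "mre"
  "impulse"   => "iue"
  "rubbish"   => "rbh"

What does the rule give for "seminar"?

sir

In each case the input is transformed by: keep one character in every 3, starting at position 1 (positions 1st, 4th, 7th, ...).
Applying that to "seminar" gives "sir".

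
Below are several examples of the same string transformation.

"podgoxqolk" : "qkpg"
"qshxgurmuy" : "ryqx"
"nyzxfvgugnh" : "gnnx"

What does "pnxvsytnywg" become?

The transformation: keep one character in every 3, starting at position 1 (positions 1st, 4th, 7th, ...), then move the first 2 characters to the end (rotate left by 2).
Working it through for "pnxvsytnywg": intermediate "pvtw", final "twpv".

twpv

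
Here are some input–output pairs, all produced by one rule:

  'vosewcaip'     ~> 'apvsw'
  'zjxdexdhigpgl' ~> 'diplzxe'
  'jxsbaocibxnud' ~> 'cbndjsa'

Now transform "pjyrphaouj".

Rule — keep every other character starting from the first (positions 1st, 3rd, 5th, ...), then move the first 3 characters to the end (rotate left by 3).
Starting from "pjyrphaouj": after the first operation, "pypau"; after the second, "aupyp".

aupyp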